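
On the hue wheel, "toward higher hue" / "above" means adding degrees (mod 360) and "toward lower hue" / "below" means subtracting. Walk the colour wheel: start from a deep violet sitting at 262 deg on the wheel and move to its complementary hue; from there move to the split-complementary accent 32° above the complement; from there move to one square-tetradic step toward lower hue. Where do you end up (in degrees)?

262 + 180 = 442 → 442 − 360 = 82°   (complement)
82 + 212 = 294°   (split-comp 32° ↑)
294 − 90 = 204°   (square ↓)

204°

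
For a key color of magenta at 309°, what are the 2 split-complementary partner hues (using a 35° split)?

Split-complementary hues sit 35° either side of the complement.
Complement of 309°: 309 + 180 = 489 → 489 − 360 = 129°
129 − 35 = 94°
129 + 35 = 164°

94° and 164°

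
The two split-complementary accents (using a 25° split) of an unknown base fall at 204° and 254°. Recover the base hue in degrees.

49°

The accents sit 25° either side of the complement, so the complement is their short-arc midpoint on the wheel.
Short-arc midpoint of 204° and 254°: 229°.
Base is 180° from the complement: 229 − 180 = 49°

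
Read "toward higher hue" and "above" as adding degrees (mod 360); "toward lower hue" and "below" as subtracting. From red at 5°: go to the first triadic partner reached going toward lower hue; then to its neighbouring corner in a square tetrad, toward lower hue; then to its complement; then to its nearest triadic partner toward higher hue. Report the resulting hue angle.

95°

−120° (triadic ↓): 5 − 120 = -115 → -115 + 360 = 245°
−90° (square ↓): 245 − 90 = 155°
+180° (complement): 155 + 180 = 335°
+120° (triadic ↑): 335 + 120 = 455 → 455 − 360 = 95°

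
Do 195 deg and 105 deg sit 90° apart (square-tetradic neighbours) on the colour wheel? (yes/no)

Angular distance: |195 − 105| = 90 = 90°.
90° apart (square-tetradic neighbours) requires 90°.

yes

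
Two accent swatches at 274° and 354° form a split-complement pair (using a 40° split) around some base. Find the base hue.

134°

The accents sit 40° either side of the complement, so the complement is their short-arc midpoint on the wheel.
Short-arc midpoint of 274° and 354°: 314°.
Base is 180° from the complement: 314 − 180 = 134°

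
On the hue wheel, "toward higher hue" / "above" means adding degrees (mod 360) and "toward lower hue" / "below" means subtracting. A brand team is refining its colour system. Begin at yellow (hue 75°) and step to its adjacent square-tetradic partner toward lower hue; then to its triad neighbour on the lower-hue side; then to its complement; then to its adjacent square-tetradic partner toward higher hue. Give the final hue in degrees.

square ↓ −90°: 75 − 90 = -15 → -15 + 360 = 345°
triadic ↓ −120°: 345 − 120 = 225°
complement +180°: 225 + 180 = 405 → 405 − 360 = 45°
square ↑ +90°: 45 + 90 = 135°

135°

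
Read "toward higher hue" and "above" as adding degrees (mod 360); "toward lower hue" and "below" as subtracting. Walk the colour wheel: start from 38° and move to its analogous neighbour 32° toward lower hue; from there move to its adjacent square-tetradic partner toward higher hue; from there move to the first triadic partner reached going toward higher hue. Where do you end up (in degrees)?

−32° (analog 32° ↓): 38 − 32 = 6°
+90° (square ↑): 6 + 90 = 96°
+120° (triadic ↑): 96 + 120 = 216°

216°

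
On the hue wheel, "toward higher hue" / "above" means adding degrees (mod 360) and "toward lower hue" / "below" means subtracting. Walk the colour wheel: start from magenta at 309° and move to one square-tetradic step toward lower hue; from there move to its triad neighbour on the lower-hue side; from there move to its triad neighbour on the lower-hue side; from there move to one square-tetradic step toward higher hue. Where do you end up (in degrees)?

square ↓ −90°: 309 − 90 = 219°
triadic ↓ −120°: 219 − 120 = 99°
triadic ↓ −120°: 99 − 120 = -21 → -21 + 360 = 339°
square ↑ +90°: 339 + 90 = 429 → 429 − 360 = 69°

69°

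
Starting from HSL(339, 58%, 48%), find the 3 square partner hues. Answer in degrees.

69°, 159°, and 249°

A square tetradic scheme places four hues every 90°.
339 + 90 = 429 → 429 − 360 = 69°
339 + 180 = 519 → 519 − 360 = 159°
339 + 270 = 609 → 609 − 360 = 249°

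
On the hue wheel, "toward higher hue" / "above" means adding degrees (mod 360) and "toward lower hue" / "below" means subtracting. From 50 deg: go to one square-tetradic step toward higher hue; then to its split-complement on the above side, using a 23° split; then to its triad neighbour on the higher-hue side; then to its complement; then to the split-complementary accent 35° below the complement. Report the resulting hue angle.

+90° (square ↑): 50 + 90 = 140°
+203° (split-comp 23° ↑): 140 + 203 = 343°
+120° (triadic ↑): 343 + 120 = 463 → 463 − 360 = 103°
+180° (complement): 103 + 180 = 283°
+145° (split-comp 35° ↓): 283 + 145 = 428 → 428 − 360 = 68°

68°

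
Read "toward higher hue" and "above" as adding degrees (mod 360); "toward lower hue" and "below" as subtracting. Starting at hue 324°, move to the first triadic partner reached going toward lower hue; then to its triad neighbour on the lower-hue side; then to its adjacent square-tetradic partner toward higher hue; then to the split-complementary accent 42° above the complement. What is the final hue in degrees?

36°

−120° (triadic ↓): 324 − 120 = 204°
−120° (triadic ↓): 204 − 120 = 84°
+90° (square ↑): 84 + 90 = 174°
+222° (split-comp 42° ↑): 174 + 222 = 396 → 396 − 360 = 36°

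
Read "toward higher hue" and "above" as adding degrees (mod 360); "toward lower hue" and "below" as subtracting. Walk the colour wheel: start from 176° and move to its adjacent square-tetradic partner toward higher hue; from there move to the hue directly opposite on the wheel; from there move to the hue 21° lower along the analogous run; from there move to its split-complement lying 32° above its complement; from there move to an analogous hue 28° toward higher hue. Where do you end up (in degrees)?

305°

176 + 90 = 266°   (square ↑)
266 + 180 = 446 → 446 − 360 = 86°   (complement)
86 − 21 = 65°   (analog 21° ↓)
65 + 212 = 277°   (split-comp 32° ↑)
277 + 28 = 305°   (analog 28° ↑)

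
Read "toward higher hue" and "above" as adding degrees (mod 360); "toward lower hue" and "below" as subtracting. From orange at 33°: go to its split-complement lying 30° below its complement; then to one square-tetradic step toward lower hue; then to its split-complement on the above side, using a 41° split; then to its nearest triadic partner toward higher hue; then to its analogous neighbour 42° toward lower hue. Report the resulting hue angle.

32°

33 + 150 = 183°   (split-comp 30° ↓)
183 − 90 = 93°   (square ↓)
93 + 221 = 314°   (split-comp 41° ↑)
314 + 120 = 434 → 434 − 360 = 74°   (triadic ↑)
74 − 42 = 32°   (analog 42° ↓)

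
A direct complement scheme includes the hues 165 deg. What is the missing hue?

345°

The complement sits 180° across the wheel.
The full set through 165° is {165°, 345°}.
Given {165°}, the missing hue is 345°.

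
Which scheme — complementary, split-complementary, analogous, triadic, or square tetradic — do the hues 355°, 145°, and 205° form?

Sort the hues: 145°, 205°, 355°.
Successive gaps around the wheel: 60°, 150°, 150°.
Two 150° gaps and one 60° gap — a base hue opposite a pair of accents 30° either side of its complement — is the split-complementary pattern.

split-complementary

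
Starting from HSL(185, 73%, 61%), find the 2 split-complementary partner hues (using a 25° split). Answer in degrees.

Split-complementary hues sit 25° either side of the complement.
Complement of 185 deg: 185 + 180 = 365 → 365 − 360 = 5°
5 − 25 = -20 → -20 + 360 = 340°
5 + 25 = 30°

340° and 30°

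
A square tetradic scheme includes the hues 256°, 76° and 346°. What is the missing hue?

166°

A square tetradic scheme places four hues every 90°.
The full set through 76° is {76°, 166°, 256°, 346°}.
Given {76°, 256°, 346°}, the missing hue is 166°.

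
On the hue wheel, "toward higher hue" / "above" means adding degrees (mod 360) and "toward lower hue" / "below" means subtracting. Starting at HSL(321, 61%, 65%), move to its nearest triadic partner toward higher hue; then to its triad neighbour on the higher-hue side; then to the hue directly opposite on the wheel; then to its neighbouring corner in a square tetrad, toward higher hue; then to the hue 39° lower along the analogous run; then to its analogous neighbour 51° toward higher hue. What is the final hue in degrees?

123°

321 + 120 = 441 → 441 − 360 = 81°   (triadic ↑)
81 + 120 = 201°   (triadic ↑)
201 + 180 = 381 → 381 − 360 = 21°   (complement)
21 + 90 = 111°   (square ↑)
111 − 39 = 72°   (analog 39° ↓)
72 + 51 = 123°   (analog 51° ↑)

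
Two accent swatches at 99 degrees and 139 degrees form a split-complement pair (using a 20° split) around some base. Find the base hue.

299°

The accents sit 20° either side of the complement, so the complement is their short-arc midpoint on the wheel.
Short-arc midpoint of 99° and 139°: 119°.
Base is 180° from the complement: 119 − 180 = -61 → -61 + 360 = 299°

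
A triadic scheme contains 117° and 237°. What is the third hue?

357°

A triad spaces three hues 120° apart.
The full set is {117°, 237°, 357°}.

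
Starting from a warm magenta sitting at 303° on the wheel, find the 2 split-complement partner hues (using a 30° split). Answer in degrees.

Complement of 303°: 303 + 180 = 483 → 483 − 360 = 123°
123 − 30 = 93°
123 + 30 = 153°

93° and 153°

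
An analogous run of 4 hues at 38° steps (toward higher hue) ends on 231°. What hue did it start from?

117°

3 steps of 38° (toward higher hue) give a net shift of +114°.
Start = end − shift: 231 − 114 = 117°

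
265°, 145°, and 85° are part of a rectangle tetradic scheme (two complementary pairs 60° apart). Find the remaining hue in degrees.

A rectangular tetradic uses two complementary pairs 60° apart: offsets 0°, 60°, 180°, 240°.
Among {85°, 145°, 265°}, 85° and 265° are a 180° pair.
The remaining hue 145° needs its own complement: 145 + 180 = 325°

325°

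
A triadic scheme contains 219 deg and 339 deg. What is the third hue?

A triad spaces three hues 120° apart.
The full set is {99°, 219°, 339°}.

99°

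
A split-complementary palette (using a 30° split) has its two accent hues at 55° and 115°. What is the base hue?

265°

The accents sit 30° either side of the complement, so the complement is their short-arc midpoint on the wheel.
Short-arc midpoint of 55° and 115°: 85°.
Base is 180° from the complement: 85 − 180 = -95 → -95 + 360 = 265°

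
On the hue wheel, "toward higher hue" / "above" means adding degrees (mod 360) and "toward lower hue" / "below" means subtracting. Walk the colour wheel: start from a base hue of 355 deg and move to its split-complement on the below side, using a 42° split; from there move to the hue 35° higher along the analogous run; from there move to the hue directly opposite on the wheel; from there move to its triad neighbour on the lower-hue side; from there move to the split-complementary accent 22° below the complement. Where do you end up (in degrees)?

split-comp 42° ↓ +138°: 355 + 138 = 493 → 493 − 360 = 133°
analog 35° ↑ +35°: 133 + 35 = 168°
complement +180°: 168 + 180 = 348°
triadic ↓ −120°: 348 − 120 = 228°
split-comp 22° ↓ +158°: 228 + 158 = 386 → 386 − 360 = 26°

26°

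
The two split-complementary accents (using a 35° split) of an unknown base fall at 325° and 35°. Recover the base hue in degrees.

The accents sit 35° either side of the complement, so the complement is their short-arc midpoint on the wheel.
Short-arc midpoint of 325° and 35°: 0°.
Base is 180° from the complement: 0 − 180 = -180 → -180 + 360 = 180°

180°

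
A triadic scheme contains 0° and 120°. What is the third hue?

240°

A triad spaces three hues 120° apart.
The full set is {0°, 120°, 240°}.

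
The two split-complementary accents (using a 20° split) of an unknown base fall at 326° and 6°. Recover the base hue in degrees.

166°

The accents sit 20° either side of the complement, so the complement is their short-arc midpoint on the wheel.
Short-arc midpoint of 326° and 6°: 346°.
Base is 180° from the complement: 346 − 180 = 166°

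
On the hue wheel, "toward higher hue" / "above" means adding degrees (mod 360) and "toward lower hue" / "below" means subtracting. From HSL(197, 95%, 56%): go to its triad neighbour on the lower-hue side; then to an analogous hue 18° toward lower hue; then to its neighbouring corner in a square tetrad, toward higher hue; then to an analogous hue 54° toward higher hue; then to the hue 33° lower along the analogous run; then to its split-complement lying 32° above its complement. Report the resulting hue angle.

−120° (triadic ↓): 197 − 120 = 77°
−18° (analog 18° ↓): 77 − 18 = 59°
+90° (square ↑): 59 + 90 = 149°
+54° (analog 54° ↑): 149 + 54 = 203°
−33° (analog 33° ↓): 203 − 33 = 170°
+212° (split-comp 32° ↑): 170 + 212 = 382 → 382 − 360 = 22°

22°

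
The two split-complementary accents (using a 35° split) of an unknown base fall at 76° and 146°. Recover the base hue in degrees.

291°

The accents sit 35° either side of the complement, so the complement is their short-arc midpoint on the wheel.
Short-arc midpoint of 76° and 146°: 111°.
Base is 180° from the complement: 111 − 180 = -69 → -69 + 360 = 291°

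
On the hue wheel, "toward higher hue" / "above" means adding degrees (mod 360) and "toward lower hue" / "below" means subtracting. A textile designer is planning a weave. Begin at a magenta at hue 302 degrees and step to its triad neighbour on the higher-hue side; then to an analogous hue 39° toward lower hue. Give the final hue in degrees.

23°

triadic ↑ +120°: 302 + 120 = 422 → 422 − 360 = 62°
analog 39° ↓ −39°: 62 − 39 = 23°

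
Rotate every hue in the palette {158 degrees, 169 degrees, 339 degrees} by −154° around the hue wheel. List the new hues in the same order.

158 − 154 = 4°
169 − 154 = 15°
339 − 154 = 185°

4°, 15°, 185°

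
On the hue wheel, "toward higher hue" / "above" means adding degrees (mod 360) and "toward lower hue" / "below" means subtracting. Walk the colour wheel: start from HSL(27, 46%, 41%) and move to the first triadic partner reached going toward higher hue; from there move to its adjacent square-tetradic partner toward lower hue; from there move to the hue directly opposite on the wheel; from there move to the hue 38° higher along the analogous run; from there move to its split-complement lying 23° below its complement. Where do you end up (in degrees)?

+120° (triadic ↑): 27 + 120 = 147°
−90° (square ↓): 147 − 90 = 57°
+180° (complement): 57 + 180 = 237°
+38° (analog 38° ↑): 237 + 38 = 275°
+157° (split-comp 23° ↓): 275 + 157 = 432 → 432 − 360 = 72°

72°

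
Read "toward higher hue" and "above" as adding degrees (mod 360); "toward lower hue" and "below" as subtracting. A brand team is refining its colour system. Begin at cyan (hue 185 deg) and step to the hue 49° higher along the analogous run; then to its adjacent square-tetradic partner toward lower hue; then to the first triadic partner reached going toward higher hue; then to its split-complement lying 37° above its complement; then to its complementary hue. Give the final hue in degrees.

185 + 49 = 234°   (analog 49° ↑)
234 − 90 = 144°   (square ↓)
144 + 120 = 264°   (triadic ↑)
264 + 217 = 481 → 481 − 360 = 121°   (split-comp 37° ↑)
121 + 180 = 301°   (complement)

301°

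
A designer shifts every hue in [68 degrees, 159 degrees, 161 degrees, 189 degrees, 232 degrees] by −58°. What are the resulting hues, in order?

10°, 101°, 103°, 131°, 174°

68 − 58 = 10°
159 − 58 = 101°
161 − 58 = 103°
189 − 58 = 131°
232 − 58 = 174°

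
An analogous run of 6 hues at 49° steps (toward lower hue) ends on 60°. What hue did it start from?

305°

5 steps of 49° (toward lower hue) give a net shift of −245°.
Start = end − shift: 60 + 245 = 305°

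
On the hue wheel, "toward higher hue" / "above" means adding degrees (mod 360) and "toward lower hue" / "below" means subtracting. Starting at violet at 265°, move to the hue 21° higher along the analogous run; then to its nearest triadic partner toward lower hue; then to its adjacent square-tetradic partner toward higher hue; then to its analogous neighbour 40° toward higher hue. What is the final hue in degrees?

296°

analog 21° ↑ +21°: 265 + 21 = 286°
triadic ↓ −120°: 286 − 120 = 166°
square ↑ +90°: 166 + 90 = 256°
analog 40° ↑ +40°: 256 + 40 = 296°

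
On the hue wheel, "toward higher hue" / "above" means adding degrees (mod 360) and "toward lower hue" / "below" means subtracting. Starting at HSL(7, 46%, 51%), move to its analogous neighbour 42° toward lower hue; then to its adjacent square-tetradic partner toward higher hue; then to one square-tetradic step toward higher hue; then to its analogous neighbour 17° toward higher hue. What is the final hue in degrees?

7 − 42 = -35 → -35 + 360 = 325°   (analog 42° ↓)
325 + 90 = 415 → 415 − 360 = 55°   (square ↑)
55 + 90 = 145°   (square ↑)
145 + 17 = 162°   (analog 17° ↑)

162°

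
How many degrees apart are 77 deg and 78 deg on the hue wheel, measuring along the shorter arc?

1°

|77 − 78| = 1.
1 ≤ 180, so the shorter arc is 1°.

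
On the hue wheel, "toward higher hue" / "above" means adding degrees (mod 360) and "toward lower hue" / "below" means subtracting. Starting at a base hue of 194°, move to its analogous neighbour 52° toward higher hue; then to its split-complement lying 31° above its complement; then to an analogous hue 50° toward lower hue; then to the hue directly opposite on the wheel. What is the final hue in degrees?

227°

194 + 52 = 246°   (analog 52° ↑)
246 + 211 = 457 → 457 − 360 = 97°   (split-comp 31° ↑)
97 − 50 = 47°   (analog 50° ↓)
47 + 180 = 227°   (complement)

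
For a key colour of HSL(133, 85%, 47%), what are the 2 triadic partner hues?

A triad places three hues 120° apart.
133 + 120 = 253°
133 + 240 = 373 → 373 − 360 = 13°

253° and 13°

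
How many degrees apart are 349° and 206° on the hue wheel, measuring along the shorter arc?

|349 − 206| = 143.
143 ≤ 180, so the shorter arc is 143°.

143°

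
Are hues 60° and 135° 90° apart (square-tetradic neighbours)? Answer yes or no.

Angular distance: |60 − 135| = 75 = 75°.
90° apart (square-tetradic neighbours) requires 90°.

no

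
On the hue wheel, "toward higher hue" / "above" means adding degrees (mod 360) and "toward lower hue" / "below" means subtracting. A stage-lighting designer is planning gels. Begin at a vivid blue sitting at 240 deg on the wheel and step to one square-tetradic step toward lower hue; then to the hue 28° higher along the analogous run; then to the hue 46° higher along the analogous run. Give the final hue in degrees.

224°

240 − 90 = 150°   (square ↓)
150 + 28 = 178°   (analog 28° ↑)
178 + 46 = 224°   (analog 46° ↑)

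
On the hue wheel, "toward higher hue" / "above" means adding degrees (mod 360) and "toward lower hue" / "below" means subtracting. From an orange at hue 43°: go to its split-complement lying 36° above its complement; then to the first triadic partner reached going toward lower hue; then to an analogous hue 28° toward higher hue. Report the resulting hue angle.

43 + 216 = 259°   (split-comp 36° ↑)
259 − 120 = 139°   (triadic ↓)
139 + 28 = 167°   (analog 28° ↑)

167°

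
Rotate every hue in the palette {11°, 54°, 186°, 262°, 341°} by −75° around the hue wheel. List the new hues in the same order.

296°, 339°, 111°, 187°, 266°

11 − 75 = -64 → -64 + 360 = 296°
54 − 75 = -21 → -21 + 360 = 339°
186 − 75 = 111°
262 − 75 = 187°
341 − 75 = 266°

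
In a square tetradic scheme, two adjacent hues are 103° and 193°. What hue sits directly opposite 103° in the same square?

A square tetradic scheme places four hues 90° apart; opposite corners are 180° apart.
103 + 180 = 283°

283°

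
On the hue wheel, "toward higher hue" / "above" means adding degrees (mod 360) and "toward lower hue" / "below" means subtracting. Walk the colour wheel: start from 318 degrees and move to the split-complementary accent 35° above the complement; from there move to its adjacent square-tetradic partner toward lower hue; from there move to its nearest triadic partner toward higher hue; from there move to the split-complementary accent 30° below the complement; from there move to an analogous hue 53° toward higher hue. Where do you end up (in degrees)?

split-comp 35° ↑ +215°: 318 + 215 = 533 → 533 − 360 = 173°
square ↓ −90°: 173 − 90 = 83°
triadic ↑ +120°: 83 + 120 = 203°
split-comp 30° ↓ +150°: 203 + 150 = 353°
analog 53° ↑ +53°: 353 + 53 = 406 → 406 − 360 = 46°

46°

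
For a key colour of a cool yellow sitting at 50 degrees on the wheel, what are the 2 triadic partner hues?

170° and 290°

A triad places three hues 120° apart.
50 + 120 = 170°
50 + 240 = 290°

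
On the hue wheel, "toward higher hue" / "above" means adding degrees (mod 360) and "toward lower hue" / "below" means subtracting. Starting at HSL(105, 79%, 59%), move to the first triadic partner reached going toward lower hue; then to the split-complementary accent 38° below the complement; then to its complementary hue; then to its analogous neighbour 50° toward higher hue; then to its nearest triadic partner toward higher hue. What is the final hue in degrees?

117°

−120° (triadic ↓): 105 − 120 = -15 → -15 + 360 = 345°
+142° (split-comp 38° ↓): 345 + 142 = 487 → 487 − 360 = 127°
+180° (complement): 127 + 180 = 307°
+50° (analog 50° ↑): 307 + 50 = 357°
+120° (triadic ↑): 357 + 120 = 477 → 477 − 360 = 117°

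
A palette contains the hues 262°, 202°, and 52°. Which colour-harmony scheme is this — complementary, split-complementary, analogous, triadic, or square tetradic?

split-complementary

Sort the hues: 52°, 202°, 262°.
Successive gaps around the wheel: 150°, 60°, 150°.
Two 150° gaps and one 60° gap — a base hue opposite a pair of accents 30° either side of its complement — is the split-complementary pattern.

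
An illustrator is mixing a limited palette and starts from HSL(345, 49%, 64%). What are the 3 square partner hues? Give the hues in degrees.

75°, 165°, and 255°

A square tetradic scheme places four hues every 90°.
345 + 90 = 435 → 435 − 360 = 75°
345 + 180 = 525 → 525 − 360 = 165°
345 + 270 = 615 → 615 − 360 = 255°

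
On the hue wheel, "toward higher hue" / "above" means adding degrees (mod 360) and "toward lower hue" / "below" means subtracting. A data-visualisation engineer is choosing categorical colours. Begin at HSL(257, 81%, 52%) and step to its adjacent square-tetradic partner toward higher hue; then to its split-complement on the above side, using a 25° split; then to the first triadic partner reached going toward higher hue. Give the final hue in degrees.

312°

+90° (square ↑): 257 + 90 = 347°
+205° (split-comp 25° ↑): 347 + 205 = 552 → 552 − 360 = 192°
+120° (triadic ↑): 192 + 120 = 312°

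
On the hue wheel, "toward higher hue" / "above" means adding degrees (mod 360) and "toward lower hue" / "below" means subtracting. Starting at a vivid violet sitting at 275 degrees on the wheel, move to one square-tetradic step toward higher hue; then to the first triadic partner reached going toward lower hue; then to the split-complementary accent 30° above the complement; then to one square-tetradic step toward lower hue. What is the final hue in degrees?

+90° (square ↑): 275 + 90 = 365 → 365 − 360 = 5°
−120° (triadic ↓): 5 − 120 = -115 → -115 + 360 = 245°
+210° (split-comp 30° ↑): 245 + 210 = 455 → 455 − 360 = 95°
−90° (square ↓): 95 − 90 = 5°

5°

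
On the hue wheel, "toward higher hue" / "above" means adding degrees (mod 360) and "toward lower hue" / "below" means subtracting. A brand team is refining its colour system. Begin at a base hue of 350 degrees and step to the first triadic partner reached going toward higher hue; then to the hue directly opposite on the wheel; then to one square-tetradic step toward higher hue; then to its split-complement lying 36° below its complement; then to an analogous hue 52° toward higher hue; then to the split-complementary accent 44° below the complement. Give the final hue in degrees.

+120° (triadic ↑): 350 + 120 = 470 → 470 − 360 = 110°
+180° (complement): 110 + 180 = 290°
+90° (square ↑): 290 + 90 = 380 → 380 − 360 = 20°
+144° (split-comp 36° ↓): 20 + 144 = 164°
+52° (analog 52° ↑): 164 + 52 = 216°
+136° (split-comp 44° ↓): 216 + 136 = 352°

352°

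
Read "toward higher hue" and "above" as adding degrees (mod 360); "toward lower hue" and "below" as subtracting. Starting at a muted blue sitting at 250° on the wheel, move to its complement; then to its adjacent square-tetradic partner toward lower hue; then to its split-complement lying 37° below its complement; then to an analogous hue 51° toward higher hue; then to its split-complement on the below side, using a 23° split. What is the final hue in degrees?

331°

250 + 180 = 430 → 430 − 360 = 70°   (complement)
70 − 90 = -20 → -20 + 360 = 340°   (square ↓)
340 + 143 = 483 → 483 − 360 = 123°   (split-comp 37° ↓)
123 + 51 = 174°   (analog 51° ↑)
174 + 157 = 331°   (split-comp 23° ↓)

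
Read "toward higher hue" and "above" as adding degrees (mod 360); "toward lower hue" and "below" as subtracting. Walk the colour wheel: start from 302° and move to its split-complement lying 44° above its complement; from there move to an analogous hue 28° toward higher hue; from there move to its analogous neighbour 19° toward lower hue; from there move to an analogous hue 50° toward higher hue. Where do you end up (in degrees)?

225°

+224° (split-comp 44° ↑): 302 + 224 = 526 → 526 − 360 = 166°
+28° (analog 28° ↑): 166 + 28 = 194°
−19° (analog 19° ↓): 194 − 19 = 175°
+50° (analog 50° ↑): 175 + 50 = 225°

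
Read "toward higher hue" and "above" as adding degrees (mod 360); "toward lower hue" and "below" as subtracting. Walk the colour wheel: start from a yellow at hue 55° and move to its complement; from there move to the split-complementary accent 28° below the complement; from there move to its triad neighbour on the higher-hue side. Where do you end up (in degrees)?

+180° (complement): 55 + 180 = 235°
+152° (split-comp 28° ↓): 235 + 152 = 387 → 387 − 360 = 27°
+120° (triadic ↑): 27 + 120 = 147°

147°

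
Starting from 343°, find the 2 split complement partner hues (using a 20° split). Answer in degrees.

Split-complementary hues sit 20° either side of the complement.
Complement of 343°: 343 + 180 = 523 → 523 − 360 = 163°
163 − 20 = 143°
163 + 20 = 183°

143° and 183°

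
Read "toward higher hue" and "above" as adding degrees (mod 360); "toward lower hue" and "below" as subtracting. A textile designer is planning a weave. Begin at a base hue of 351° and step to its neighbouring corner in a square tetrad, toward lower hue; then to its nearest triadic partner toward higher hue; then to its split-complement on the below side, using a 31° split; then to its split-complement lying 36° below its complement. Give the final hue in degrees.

314°

−90° (square ↓): 351 − 90 = 261°
+120° (triadic ↑): 261 + 120 = 381 → 381 − 360 = 21°
+149° (split-comp 31° ↓): 21 + 149 = 170°
+144° (split-comp 36° ↓): 170 + 144 = 314°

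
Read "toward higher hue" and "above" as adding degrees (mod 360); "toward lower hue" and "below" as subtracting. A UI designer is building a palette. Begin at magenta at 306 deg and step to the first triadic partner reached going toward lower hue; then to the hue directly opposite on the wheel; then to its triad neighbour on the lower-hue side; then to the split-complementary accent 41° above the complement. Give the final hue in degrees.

−120° (triadic ↓): 306 − 120 = 186°
+180° (complement): 186 + 180 = 366 → 366 − 360 = 6°
−120° (triadic ↓): 6 − 120 = -114 → -114 + 360 = 246°
+221° (split-comp 41° ↑): 246 + 221 = 467 → 467 − 360 = 107°

107°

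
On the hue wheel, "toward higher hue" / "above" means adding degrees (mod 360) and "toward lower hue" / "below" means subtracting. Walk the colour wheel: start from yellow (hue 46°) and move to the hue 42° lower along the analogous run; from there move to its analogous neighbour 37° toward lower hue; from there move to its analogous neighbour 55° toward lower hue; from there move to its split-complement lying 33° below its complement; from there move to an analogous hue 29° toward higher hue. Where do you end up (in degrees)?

analog 42° ↓ −42°: 46 − 42 = 4°
analog 37° ↓ −37°: 4 − 37 = -33 → -33 + 360 = 327°
analog 55° ↓ −55°: 327 − 55 = 272°
split-comp 33° ↓ +147°: 272 + 147 = 419 → 419 − 360 = 59°
analog 29° ↑ +29°: 59 + 29 = 88°

88°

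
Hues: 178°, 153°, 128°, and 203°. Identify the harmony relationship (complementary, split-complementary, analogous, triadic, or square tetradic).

analogous

Sort the hues: 128°, 153°, 178°, 203°.
Successive gaps around the wheel: 25°, 25°, 25°, 285°.
A run of hues at equal small steps (25°) with one large closing gap is an analogous group.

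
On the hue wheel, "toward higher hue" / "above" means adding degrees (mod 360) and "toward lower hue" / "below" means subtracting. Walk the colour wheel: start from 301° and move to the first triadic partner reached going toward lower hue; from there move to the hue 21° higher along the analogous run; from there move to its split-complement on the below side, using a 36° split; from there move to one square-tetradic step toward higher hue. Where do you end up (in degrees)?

−120° (triadic ↓): 301 − 120 = 181°
+21° (analog 21° ↑): 181 + 21 = 202°
+144° (split-comp 36° ↓): 202 + 144 = 346°
+90° (square ↑): 346 + 90 = 436 → 436 − 360 = 76°

76°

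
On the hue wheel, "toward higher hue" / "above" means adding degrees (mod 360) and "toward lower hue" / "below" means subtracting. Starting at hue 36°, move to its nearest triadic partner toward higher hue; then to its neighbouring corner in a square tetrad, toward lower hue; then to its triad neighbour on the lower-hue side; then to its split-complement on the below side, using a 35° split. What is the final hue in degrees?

36 + 120 = 156°   (triadic ↑)
156 − 90 = 66°   (square ↓)
66 − 120 = -54 → -54 + 360 = 306°   (triadic ↓)
306 + 145 = 451 → 451 − 360 = 91°   (split-comp 35° ↓)

91°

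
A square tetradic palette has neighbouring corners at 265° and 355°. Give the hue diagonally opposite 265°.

A square tetradic scheme places four hues 90° apart; opposite corners are 180° apart.
265 + 180 = 445 → 445 − 360 = 85°

85°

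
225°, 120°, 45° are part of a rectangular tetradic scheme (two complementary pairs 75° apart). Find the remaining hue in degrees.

A rectangular tetradic uses two complementary pairs 75° apart: offsets 0°, 75°, 180°, 255°.
Among {45°, 120°, 225°}, 225° and 45° are a 180° pair.
The remaining hue 120° needs its own complement: 120 + 180 = 300°

300°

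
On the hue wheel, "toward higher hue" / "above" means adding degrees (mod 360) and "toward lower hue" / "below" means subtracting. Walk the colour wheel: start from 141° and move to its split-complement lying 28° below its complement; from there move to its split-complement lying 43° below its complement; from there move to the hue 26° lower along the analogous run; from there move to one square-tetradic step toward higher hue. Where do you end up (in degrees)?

134°

split-comp 28° ↓ +152°: 141 + 152 = 293°
split-comp 43° ↓ +137°: 293 + 137 = 430 → 430 − 360 = 70°
analog 26° ↓ −26°: 70 − 26 = 44°
square ↑ +90°: 44 + 90 = 134°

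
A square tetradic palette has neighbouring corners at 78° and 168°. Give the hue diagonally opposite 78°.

A square tetradic scheme places four hues 90° apart; opposite corners are 180° apart.
78 + 180 = 258°

258°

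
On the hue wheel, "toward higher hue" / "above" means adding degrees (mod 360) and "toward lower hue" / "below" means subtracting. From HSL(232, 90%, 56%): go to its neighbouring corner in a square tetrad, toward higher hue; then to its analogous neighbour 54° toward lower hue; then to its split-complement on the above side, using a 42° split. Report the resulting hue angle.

+90° (square ↑): 232 + 90 = 322°
−54° (analog 54° ↓): 322 − 54 = 268°
+222° (split-comp 42° ↑): 268 + 222 = 490 → 490 − 360 = 130°

130°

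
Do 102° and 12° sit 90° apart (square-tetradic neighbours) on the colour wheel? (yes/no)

yes

Angular distance: |102 − 12| = 90 = 90°.
90° apart (square-tetradic neighbours) requires 90°.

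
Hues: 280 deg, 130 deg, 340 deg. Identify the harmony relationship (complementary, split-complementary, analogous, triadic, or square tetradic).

split-complementary

Sort the hues: 130°, 280°, 340°.
Successive gaps around the wheel: 150°, 60°, 150°.
Two 150° gaps and one 60° gap — a base hue opposite a pair of accents 30° either side of its complement — is the split-complementary pattern.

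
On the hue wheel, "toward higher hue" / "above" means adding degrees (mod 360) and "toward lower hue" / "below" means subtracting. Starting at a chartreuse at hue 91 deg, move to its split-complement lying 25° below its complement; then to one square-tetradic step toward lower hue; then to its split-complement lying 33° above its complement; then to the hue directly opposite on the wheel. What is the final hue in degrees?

189°

split-comp 25° ↓ +155°: 91 + 155 = 246°
square ↓ −90°: 246 − 90 = 156°
split-comp 33° ↑ +213°: 156 + 213 = 369 → 369 − 360 = 9°
complement +180°: 9 + 180 = 189°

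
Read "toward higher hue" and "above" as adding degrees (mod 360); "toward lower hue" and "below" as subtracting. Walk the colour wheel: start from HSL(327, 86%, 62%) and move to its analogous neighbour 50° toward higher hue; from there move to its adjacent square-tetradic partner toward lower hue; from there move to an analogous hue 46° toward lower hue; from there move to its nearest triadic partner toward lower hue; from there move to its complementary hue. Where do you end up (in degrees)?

301°

+50° (analog 50° ↑): 327 + 50 = 377 → 377 − 360 = 17°
−90° (square ↓): 17 − 90 = -73 → -73 + 360 = 287°
−46° (analog 46° ↓): 287 − 46 = 241°
−120° (triadic ↓): 241 − 120 = 121°
+180° (complement): 121 + 180 = 301°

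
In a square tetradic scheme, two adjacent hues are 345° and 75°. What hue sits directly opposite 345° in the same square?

165°

A square tetradic scheme places four hues 90° apart; opposite corners are 180° apart.
345 + 180 = 525 → 525 − 360 = 165°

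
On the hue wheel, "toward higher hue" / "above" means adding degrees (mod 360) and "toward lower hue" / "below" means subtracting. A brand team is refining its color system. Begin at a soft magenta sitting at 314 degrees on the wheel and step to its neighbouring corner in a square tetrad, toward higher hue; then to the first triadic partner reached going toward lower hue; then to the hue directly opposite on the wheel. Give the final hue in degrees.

104°

square ↑ +90°: 314 + 90 = 404 → 404 − 360 = 44°
triadic ↓ −120°: 44 − 120 = -76 → -76 + 360 = 284°
complement +180°: 284 + 180 = 464 → 464 − 360 = 104°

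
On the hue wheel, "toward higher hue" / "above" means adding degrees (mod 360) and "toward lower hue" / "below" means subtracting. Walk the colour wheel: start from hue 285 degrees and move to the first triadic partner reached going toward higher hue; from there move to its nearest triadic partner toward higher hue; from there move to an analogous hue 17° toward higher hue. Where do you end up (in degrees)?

285 + 120 = 405 → 405 − 360 = 45°   (triadic ↑)
45 + 120 = 165°   (triadic ↑)
165 + 17 = 182°   (analog 17° ↑)

182°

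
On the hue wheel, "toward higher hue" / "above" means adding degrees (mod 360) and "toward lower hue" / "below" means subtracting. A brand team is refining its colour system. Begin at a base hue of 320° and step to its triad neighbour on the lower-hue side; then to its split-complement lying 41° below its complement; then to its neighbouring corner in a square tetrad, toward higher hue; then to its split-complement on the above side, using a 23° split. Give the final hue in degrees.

272°

320 − 120 = 200°   (triadic ↓)
200 + 139 = 339°   (split-comp 41° ↓)
339 + 90 = 429 → 429 − 360 = 69°   (square ↑)
69 + 203 = 272°   (split-comp 23° ↑)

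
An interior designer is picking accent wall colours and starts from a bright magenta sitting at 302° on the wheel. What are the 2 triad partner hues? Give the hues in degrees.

A triad places three hues 120° apart.
302 + 120 = 422 → 422 − 360 = 62°
302 + 240 = 542 → 542 − 360 = 182°

62° and 182°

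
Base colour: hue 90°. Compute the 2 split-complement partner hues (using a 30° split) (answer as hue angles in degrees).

240° and 300°

Split-complementary hues sit 30° either side of the complement.
Complement of 90°: 90 + 180 = 270°
270 − 30 = 240°
270 + 30 = 300°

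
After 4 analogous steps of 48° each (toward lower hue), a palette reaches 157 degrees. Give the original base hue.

4 steps of 48° (toward lower hue) give a net shift of −192°.
Start = end − shift: 157 + 192 = 349°

349°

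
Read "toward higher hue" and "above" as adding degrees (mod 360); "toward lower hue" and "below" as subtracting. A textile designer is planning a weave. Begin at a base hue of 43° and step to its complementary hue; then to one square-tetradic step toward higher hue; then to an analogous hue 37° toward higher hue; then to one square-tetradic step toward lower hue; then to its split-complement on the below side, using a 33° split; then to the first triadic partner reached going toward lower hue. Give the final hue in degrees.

287°

+180° (complement): 43 + 180 = 223°
+90° (square ↑): 223 + 90 = 313°
+37° (analog 37° ↑): 313 + 37 = 350°
−90° (square ↓): 350 − 90 = 260°
+147° (split-comp 33° ↓): 260 + 147 = 407 → 407 − 360 = 47°
−120° (triadic ↓): 47 − 120 = -73 → -73 + 360 = 287°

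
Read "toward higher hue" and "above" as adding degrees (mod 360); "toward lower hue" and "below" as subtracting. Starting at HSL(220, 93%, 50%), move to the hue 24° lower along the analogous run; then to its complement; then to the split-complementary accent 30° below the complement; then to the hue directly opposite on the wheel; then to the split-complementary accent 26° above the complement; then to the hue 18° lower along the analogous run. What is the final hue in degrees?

−24° (analog 24° ↓): 220 − 24 = 196°
+180° (complement): 196 + 180 = 376 → 376 − 360 = 16°
+150° (split-comp 30° ↓): 16 + 150 = 166°
+180° (complement): 166 + 180 = 346°
+206° (split-comp 26° ↑): 346 + 206 = 552 → 552 − 360 = 192°
−18° (analog 18° ↓): 192 − 18 = 174°

174°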